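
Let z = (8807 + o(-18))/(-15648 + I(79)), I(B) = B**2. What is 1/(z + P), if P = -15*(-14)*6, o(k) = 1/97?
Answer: 912479/1148869260 ≈ 0.00079424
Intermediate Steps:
o(k) = 1/97
P = 1260 (P = 210*6 = 1260)
z = -854280/912479 (z = (8807 + 1/97)/(-15648 + 79**2) = 854280/(97*(-15648 + 6241)) = (854280/97)/(-9407) = (854280/97)*(-1/9407) = -854280/912479 ≈ -0.93622)
1/(z + P) = 1/(-854280/912479 + 1260) = 1/(1148869260/912479) = 912479/1148869260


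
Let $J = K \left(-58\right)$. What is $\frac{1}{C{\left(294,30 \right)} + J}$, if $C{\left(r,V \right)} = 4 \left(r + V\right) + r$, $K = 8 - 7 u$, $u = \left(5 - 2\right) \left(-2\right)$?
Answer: $- \frac{1}{1310} \approx -0.00076336$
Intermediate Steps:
$u = -6$ ($u = 3 \left(-2\right) = -6$)
$K = 50$ ($K = 8 - -42 = 8 + 42 = 50$)
$C{\left(r,V \right)} = 4 V + 5 r$ ($C{\left(r,V \right)} = 4 \left(V + r\right) + r = \left(4 V + 4 r\right) + r = 4 V + 5 r$)
$J = -2900$ ($J = 50 \left(-58\right) = -2900$)
$\frac{1}{C{\left(294,30 \right)} + J} = \frac{1}{\left(4 \cdot 30 + 5 \cdot 294\right) - 2900} = \frac{1}{\left(120 + 1470\right) - 2900} = \frac{1}{1590 - 2900} = \frac{1}{-1310} = - \frac{1}{1310}$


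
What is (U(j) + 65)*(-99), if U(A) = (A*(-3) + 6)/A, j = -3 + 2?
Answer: -5544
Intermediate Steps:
j = -1
U(A) = (6 - 3*A)/A (U(A) = (-3*A + 6)/A = (6 - 3*A)/A)
(U(j) + 65)*(-99) = ((-3 + 6/(-1)) + 65)*(-99) = ((-3 + 6*(-1)) + 65)*(-99) = ((-3 - 6) + 65)*(-99) = (-9 + 65)*(-99) = 56*(-99) = -5544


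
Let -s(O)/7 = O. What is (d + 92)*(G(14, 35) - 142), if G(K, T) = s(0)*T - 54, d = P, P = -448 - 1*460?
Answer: 159936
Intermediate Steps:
s(O) = -7*O
P = -908 (P = -448 - 460 = -908)
d = -908
G(K, T) = -54 (G(K, T) = (-7*0)*T - 54 = 0*T - 54 = 0 - 54 = -54)
(d + 92)*(G(14, 35) - 142) = (-908 + 92)*(-54 - 142) = -816*(-196) = 159936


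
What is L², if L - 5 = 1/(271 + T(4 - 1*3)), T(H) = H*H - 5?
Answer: 1784896/71289 ≈ 25.037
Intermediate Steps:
T(H) = -5 + H² (T(H) = H² - 5 = -5 + H²)
L = 1336/267 (L = 5 + 1/(271 + (-5 + (4 - 1*3)²)) = 5 + 1/(271 + (-5 + (4 - 3)²)) = 5 + 1/(271 + (-5 + 1²)) = 5 + 1/(271 + (-5 + 1)) = 5 + 1/(271 - 4) = 5 + 1/267 = 1336/267 ≈ 5.0037)
L² = (1336/267)² = 1784896/71289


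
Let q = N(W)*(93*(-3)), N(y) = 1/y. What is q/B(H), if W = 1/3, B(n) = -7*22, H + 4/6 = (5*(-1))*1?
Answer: 837/154 ≈ 5.4351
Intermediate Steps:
H = -17/3 (H = -⅔ + (5*(-1))*1 = -⅔ - 5*1 = -⅔ - 5 = -17/3 ≈ -5.6667)
B(n) = -154
W = ⅓ ≈ 0.33333
N(y) = 1/y
q = -837 (q = (93*(-3))/(⅓) = 3*(-279) = -837)
q/B(H) = -837/(-154) = -837*(-1/154) = 837/154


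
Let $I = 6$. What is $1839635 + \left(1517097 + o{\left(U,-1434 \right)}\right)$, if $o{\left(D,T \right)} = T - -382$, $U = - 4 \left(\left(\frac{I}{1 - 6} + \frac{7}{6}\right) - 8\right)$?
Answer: $3355680$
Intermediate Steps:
$U = \frac{482}{15}$ ($U = - 4 \left(\left(\frac{6}{1 - 6} + \frac{7}{6}\right) - 8\right) = - 4 \left(\left(\frac{6}{1 - 6} + 7 \cdot \frac{1}{6}\right) - 8\right) = - 4 \left(\left(\frac{6}{-5} + \frac{7}{6}\right) - 8\right) = - 4 \left(\left(6 \left(- \frac{1}{5}\right) + \frac{7}{6}\right) - 8\right) = - 4 \left(\left(- \frac{6}{5} + \frac{7}{6}\right) - 8\right) = - 4 \left(- \frac{1}{30} - 8\right) = \left(-4\right) \left(- \frac{241}{30}\right) = \frac{482}{15} \approx 32.133$)
$o{\left(D,T \right)} = 382 + T$ ($o{\left(D,T \right)} = T + 382 = 382 + T$)
$1839635 + \left(1517097 + o{\left(U,-1434 \right)}\right) = 1839635 + \left(1517097 + \left(382 - 1434\right)\right) = 1839635 + \left(1517097 - 1052\right) = 1839635 + 1516045 = 3355680$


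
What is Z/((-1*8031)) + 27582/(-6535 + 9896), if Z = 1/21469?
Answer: 4755620557337/579495348579 ≈ 8.2065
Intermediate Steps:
Z = 1/21469 ≈ 4.6579e-5
Z/((-1*8031)) + 27582/(-6535 + 9896) = 1/(21469*((-1*8031))) + 27582/(-6535 + 9896) = (1/21469)/(-8031) + 27582/3361 = (1/21469)*(-1/8031) + 27582*(1/3361) = -1/172417539 + 27582/3361 = 4755620557337/579495348579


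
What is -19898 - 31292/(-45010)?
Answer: -447788844/22505 ≈ -19897.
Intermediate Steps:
-19898 - 31292/(-45010) = -19898 - 31292*(-1)/45010 = -19898 - 1*(-15646/22505) = -19898 + 15646/22505 = -447788844/22505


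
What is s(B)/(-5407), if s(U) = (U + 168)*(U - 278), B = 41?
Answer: 49533/5407 ≈ 9.1609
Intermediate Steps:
s(U) = (-278 + U)*(168 + U) (s(U) = (168 + U)*(-278 + U) = (-278 + U)*(168 + U))
s(B)/(-5407) = (-46704 + 41² - 110*41)/(-5407) = (-46704 + 1681 - 4510)*(-1/5407) = -49533*(-1/5407) = 49533/5407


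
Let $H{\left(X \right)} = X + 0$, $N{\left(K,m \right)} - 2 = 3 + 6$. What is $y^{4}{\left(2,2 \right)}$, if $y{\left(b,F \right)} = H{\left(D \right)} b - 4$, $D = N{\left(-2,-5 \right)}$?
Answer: $104976$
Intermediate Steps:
$N{\left(K,m \right)} = 11$ ($N{\left(K,m \right)} = 2 + \left(3 + 6\right) = 2 + 9 = 11$)
$D = 11$
$H{\left(X \right)} = X$
$y{\left(b,F \right)} = -4 + 11 b$ ($y{\left(b,F \right)} = 11 b - 4 = -4 + 11 b$)
$y^{4}{\left(2,2 \right)} = \left(-4 + 11 \cdot 2\right)^{4} = \left(-4 + 22\right)^{4} = 18^{4} = 104976$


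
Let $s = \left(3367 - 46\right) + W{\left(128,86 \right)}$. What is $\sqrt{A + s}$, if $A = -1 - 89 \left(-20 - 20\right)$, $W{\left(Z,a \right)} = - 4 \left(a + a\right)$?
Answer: $12 \sqrt{43} \approx 78.689$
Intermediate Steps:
$W{\left(Z,a \right)} = - 8 a$ ($W{\left(Z,a \right)} = - 4 \cdot 2 a = - 8 a$)
$s = 2633$ ($s = \left(3367 - 46\right) - 688 = 3321 - 688 = 2633$)
$A = 3559$ ($A = -1 - -3560 = -1 + 3560 = 3559$)
$\sqrt{A + s} = \sqrt{3559 + 2633} = \sqrt{6192} = 12 \sqrt{43}$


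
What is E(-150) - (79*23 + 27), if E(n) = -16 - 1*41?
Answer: -1901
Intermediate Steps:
E(n) = -57 (E(n) = -16 - 41 = -57)
E(-150) - (79*23 + 27) = -57 - (79*23 + 27) = -57 - (1817 + 27) = -57 - 1*1844 = -57 - 1844 = -1901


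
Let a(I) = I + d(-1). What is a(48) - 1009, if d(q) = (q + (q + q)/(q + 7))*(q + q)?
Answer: -2875/3 ≈ -958.33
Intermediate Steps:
d(q) = 2*q*(q + 2*q/(7 + q)) (d(q) = (q + (2*q)/(7 + q))*(2*q) = (q + 2*q/(7 + q))*(2*q) = 2*q*(q + 2*q/(7 + q)))
a(I) = 8/3 + I (a(I) = I + 2*(-1)**2*(9 - 1)/(7 - 1) = I + 2*1*8/6 = I + 2*1*(1/6)*8 = I + 8/3 = 8/3 + I)
a(48) - 1009 = (8/3 + 48) - 1009 = 152/3 - 1009 = -2875/3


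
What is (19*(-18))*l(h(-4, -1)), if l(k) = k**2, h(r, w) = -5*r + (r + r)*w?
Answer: -268128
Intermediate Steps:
h(r, w) = -5*r + 2*r*w (h(r, w) = -5*r + (2*r)*w = -5*r + 2*r*w)
(19*(-18))*l(h(-4, -1)) = (19*(-18))*(-4*(-5 + 2*(-1)))**2 = -342*16*(-5 - 2)**2 = -342*(-4*(-7))**2 = -342*28**2 = -342*784 = -268128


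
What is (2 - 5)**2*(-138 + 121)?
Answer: -153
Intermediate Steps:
(2 - 5)**2*(-138 + 121) = (-3)**2*(-17) = 9*(-17) = -153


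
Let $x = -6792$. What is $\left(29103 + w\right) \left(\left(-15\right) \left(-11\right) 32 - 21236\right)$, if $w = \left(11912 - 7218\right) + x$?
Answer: $-430891780$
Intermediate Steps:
$w = -2098$ ($w = \left(11912 - 7218\right) - 6792 = 4694 - 6792 = -2098$)
$\left(29103 + w\right) \left(\left(-15\right) \left(-11\right) 32 - 21236\right) = \left(29103 - 2098\right) \left(\left(-15\right) \left(-11\right) 32 - 21236\right) = 27005 \left(165 \cdot 32 - 21236\right) = 27005 \left(5280 - 21236\right) = 27005 \left(-15956\right) = -430891780$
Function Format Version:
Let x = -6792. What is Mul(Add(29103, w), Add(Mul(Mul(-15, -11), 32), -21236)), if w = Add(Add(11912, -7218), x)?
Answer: -430891780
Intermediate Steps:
w = -2098 (w = Add(Add(11912, -7218), -6792) = Add(4694, -6792) = -2098)
Mul(Add(29103, w), Add(Mul(Mul(-15, -11), 32), -21236)) = Mul(Add(29103, -2098), Add(Mul(Mul(-15, -11), 32), -21236)) = Mul(27005, Add(Mul(165, 32), -21236)) = Mul(27005, Add(5280, -21236)) = Mul(27005, -15956) = -430891780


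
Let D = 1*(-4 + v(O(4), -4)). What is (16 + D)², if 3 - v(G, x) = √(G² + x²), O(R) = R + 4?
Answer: 305 - 120*√5 ≈ 36.672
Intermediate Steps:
O(R) = 4 + R
v(G, x) = 3 - √(G² + x²)
D = -1 - 4*√5 (D = 1*(-4 + (3 - √((4 + 4)² + (-4)²))) = 1*(-4 + (3 - √(8² + 16))) = 1*(-4 + (3 - √(64 + 16))) = 1*(-4 + (3 - √80)) = 1*(-4 + (3 - 4*√5)) = 1*(-1 - 4*√5) = -1 - 4*√5 ≈ -9.9443)
(16 + D)² = (16 + (-1 - 4*√5))² = (15 - 4*√5)²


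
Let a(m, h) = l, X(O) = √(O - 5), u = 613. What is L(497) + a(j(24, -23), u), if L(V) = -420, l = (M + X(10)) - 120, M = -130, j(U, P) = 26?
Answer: -670 + √5 ≈ -667.76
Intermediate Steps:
X(O) = √(-5 + O)
l = -250 + √5 (l = (-130 + √(-5 + 10)) - 120 = (-130 + √5) - 120 = -250 + √5 ≈ -247.76)
a(m, h) = -250 + √5
L(497) + a(j(24, -23), u) = -420 + (-250 + √5) = -670 + √5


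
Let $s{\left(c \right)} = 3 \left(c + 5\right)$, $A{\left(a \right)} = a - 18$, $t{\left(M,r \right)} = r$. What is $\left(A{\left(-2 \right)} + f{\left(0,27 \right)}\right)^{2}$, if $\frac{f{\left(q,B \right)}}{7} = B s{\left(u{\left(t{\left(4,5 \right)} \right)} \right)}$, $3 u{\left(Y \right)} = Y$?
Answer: $14137600$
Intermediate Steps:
$A{\left(a \right)} = -18 + a$
$u{\left(Y \right)} = \frac{Y}{3}$
$s{\left(c \right)} = 15 + 3 c$ ($s{\left(c \right)} = 3 \left(5 + c\right) = 15 + 3 c$)
$f{\left(q,B \right)} = 140 B$ ($f{\left(q,B \right)} = 7 B \left(15 + 3 \cdot \frac{1}{3} \cdot 5\right) = 7 B \left(15 + 3 \cdot \frac{5}{3}\right) = 7 B \left(15 + 5\right) = 7 B 20 = 7 \cdot 20 B = 140 B$)
$\left(A{\left(-2 \right)} + f{\left(0,27 \right)}\right)^{2} = \left(\left(-18 - 2\right) + 140 \cdot 27\right)^{2} = \left(-20 + 3780\right)^{2} = 3760^{2} = 14137600$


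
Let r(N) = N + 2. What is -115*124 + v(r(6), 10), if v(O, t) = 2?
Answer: -14258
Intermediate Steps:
r(N) = 2 + N
-115*124 + v(r(6), 10) = -115*124 + 2 = -14260 + 2 = -14258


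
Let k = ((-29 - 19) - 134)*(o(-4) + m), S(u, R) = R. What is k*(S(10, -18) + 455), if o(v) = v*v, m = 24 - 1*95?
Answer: 4374370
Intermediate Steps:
m = -71 (m = 24 - 95 = -71)
o(v) = v²
k = 10010 (k = ((-29 - 19) - 134)*((-4)² - 71) = (-48 - 134)*(16 - 71) = -182*(-55) = 10010)
k*(S(10, -18) + 455) = 10010*(-18 + 455) = 10010*437 = 4374370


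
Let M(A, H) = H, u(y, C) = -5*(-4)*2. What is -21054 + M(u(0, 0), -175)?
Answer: -21229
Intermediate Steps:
u(y, C) = 40 (u(y, C) = 20*2 = 40)
-21054 + M(u(0, 0), -175) = -21054 - 175 = -21229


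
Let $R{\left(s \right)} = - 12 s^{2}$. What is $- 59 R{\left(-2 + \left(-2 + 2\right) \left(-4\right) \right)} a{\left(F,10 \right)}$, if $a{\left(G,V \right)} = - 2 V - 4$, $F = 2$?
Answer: $-67968$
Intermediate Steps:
$a{\left(G,V \right)} = -4 - 2 V$
$- 59 R{\left(-2 + \left(-2 + 2\right) \left(-4\right) \right)} a{\left(F,10 \right)} = - 59 \left(- 12 \left(-2 + \left(-2 + 2\right) \left(-4\right)\right)^{2}\right) \left(-4 - 20\right) = - 59 \left(- 12 \left(-2 + 0 \left(-4\right)\right)^{2}\right) \left(-4 - 20\right) = - 59 \left(- 12 \left(-2 + 0\right)^{2}\right) \left(-24\right) = - 59 \left(- 12 \left(-2\right)^{2}\right) \left(-24\right) = - 59 \left(\left(-12\right) 4\right) \left(-24\right) = \left(-59\right) \left(-48\right) \left(-24\right) = 2832 \left(-24\right) = -67968$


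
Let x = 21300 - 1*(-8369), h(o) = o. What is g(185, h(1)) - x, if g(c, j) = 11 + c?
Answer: -29473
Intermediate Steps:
x = 29669 (x = 21300 + 8369 = 29669)
g(185, h(1)) - x = (11 + 185) - 1*29669 = 196 - 29669 = -29473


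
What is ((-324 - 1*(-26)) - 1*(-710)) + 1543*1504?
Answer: 2321084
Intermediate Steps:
((-324 - 1*(-26)) - 1*(-710)) + 1543*1504 = ((-324 + 26) + 710) + 2320672 = (-298 + 710) + 2320672 = 412 + 2320672 = 2321084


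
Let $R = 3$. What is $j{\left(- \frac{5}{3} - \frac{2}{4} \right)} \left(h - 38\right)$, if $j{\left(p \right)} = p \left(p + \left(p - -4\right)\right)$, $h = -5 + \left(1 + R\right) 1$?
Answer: $- \frac{169}{6} \approx -28.167$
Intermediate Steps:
$h = -1$ ($h = -5 + \left(1 + 3\right) 1 = -5 + 4 \cdot 1 = -5 + 4 = -1$)
$j{\left(p \right)} = p \left(4 + 2 p\right)$ ($j{\left(p \right)} = p \left(p + \left(p + 4\right)\right) = p \left(p + \left(4 + p\right)\right) = p \left(4 + 2 p\right)$)
$j{\left(- \frac{5}{3} - \frac{2}{4} \right)} \left(h - 38\right) = 2 \left(- \frac{5}{3} - \frac{2}{4}\right) \left(2 - \left(\frac{1}{2} + \frac{5}{3}\right)\right) \left(-1 - 38\right) = 2 \left(\left(-5\right) \frac{1}{3} - \frac{1}{2}\right) \left(2 - \frac{13}{6}\right) \left(-39\right) = 2 \left(- \frac{5}{3} - \frac{1}{2}\right) \left(2 - \frac{13}{6}\right) \left(-39\right) = 2 \left(- \frac{13}{6}\right) \left(2 - \frac{13}{6}\right) \left(-39\right) = 2 \left(- \frac{13}{6}\right) \left(- \frac{1}{6}\right) \left(-39\right) = \frac{13}{18} \left(-39\right) = - \frac{169}{6}$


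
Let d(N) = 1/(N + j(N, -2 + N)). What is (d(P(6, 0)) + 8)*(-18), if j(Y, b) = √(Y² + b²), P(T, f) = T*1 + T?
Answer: -3546/25 - 9*√61/25 ≈ -144.65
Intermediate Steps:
P(T, f) = 2*T (P(T, f) = T + T = 2*T)
d(N) = 1/(N + √(N² + (-2 + N)²))
(d(P(6, 0)) + 8)*(-18) = (1/(2*6 + √((2*6)² + (-2 + 2*6)²)) + 8)*(-18) = (1/(12 + √(12² + (-2 + 12)²)) + 8)*(-18) = (1/(12 + √(144 + 10²)) + 8)*(-18) = (1/(12 + √(144 + 100)) + 8)*(-18) = (1/(12 + √244) + 8)*(-18) = (1/(12 + 2*√61) + 8)*(-18) = (8 + 1/(12 + 2*√61))*(-18) = -144 - 18/(12 + 2*√61)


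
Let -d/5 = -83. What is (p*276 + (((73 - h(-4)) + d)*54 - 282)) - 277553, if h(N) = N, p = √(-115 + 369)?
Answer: -251267 + 276*√254 ≈ -2.4687e+5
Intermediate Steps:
p = √254 ≈ 15.937
d = 415 (d = -5*(-83) = 415)
(p*276 + (((73 - h(-4)) + d)*54 - 282)) - 277553 = (√254*276 + (((73 - 1*(-4)) + 415)*54 - 282)) - 277553 = (276*√254 + (((73 + 4) + 415)*54 - 282)) - 277553 = (276*√254 + ((77 + 415)*54 - 282)) - 277553 = (276*√254 + (492*54 - 282)) - 277553 = (276*√254 + (26568 - 282)) - 277553 = (276*√254 + 26286) - 277553 = (26286 + 276*√254) - 277553 = -251267 + 276*√254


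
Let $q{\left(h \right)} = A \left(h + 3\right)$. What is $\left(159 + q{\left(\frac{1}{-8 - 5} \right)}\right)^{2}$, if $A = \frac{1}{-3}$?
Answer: $\frac{37982569}{1521} \approx 24972.0$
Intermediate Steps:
$A = - \frac{1}{3} \approx -0.33333$
$q{\left(h \right)} = -1 - \frac{h}{3}$ ($q{\left(h \right)} = - \frac{h + 3}{3} = - \frac{3 + h}{3} = -1 - \frac{h}{3}$)
$\left(159 + q{\left(\frac{1}{-8 - 5} \right)}\right)^{2} = \left(159 - \left(1 + \frac{1}{3 \left(-8 - 5\right)}\right)\right)^{2} = \left(159 - \left(1 + \frac{1}{3 \left(-13\right)}\right)\right)^{2} = \left(159 - \frac{38}{39}\right)^{2} = \left(\frac{6163}{39}\right)^{2} = \frac{37982569}{1521}$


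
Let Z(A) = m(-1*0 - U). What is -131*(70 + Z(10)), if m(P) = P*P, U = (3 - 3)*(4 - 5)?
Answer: -9170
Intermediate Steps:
U = 0 (U = 0*(-1) = 0)
m(P) = P²
Z(A) = 0 (Z(A) = (-1*0 - 1*0)² = (0 + 0)² = 0² = 0)
-131*(70 + Z(10)) = -131*(70 + 0) = -131*70 = -9170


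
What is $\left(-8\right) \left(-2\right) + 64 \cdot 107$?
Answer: $6864$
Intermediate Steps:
$\left(-8\right) \left(-2\right) + 64 \cdot 107 = 16 + 6848 = 6864$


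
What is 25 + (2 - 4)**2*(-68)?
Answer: -247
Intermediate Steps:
25 + (2 - 4)**2*(-68) = 25 + (-2)**2*(-68) = 25 + 4*(-68) = 25 - 272 = -247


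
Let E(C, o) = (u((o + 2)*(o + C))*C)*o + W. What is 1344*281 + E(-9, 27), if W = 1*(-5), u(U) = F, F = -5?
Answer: 378874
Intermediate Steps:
u(U) = -5
W = -5
E(C, o) = -5 - 5*C*o (E(C, o) = (-5*C)*o - 5 = -5*C*o - 5 = -5 - 5*C*o)
1344*281 + E(-9, 27) = 1344*281 + (-5 - 5*(-9)*27) = 377664 + (-5 + 1215) = 377664 + 1210 = 378874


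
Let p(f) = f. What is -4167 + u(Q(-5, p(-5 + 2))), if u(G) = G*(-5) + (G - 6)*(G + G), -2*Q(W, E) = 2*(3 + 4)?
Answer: -3950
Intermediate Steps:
Q(W, E) = -7 (Q(W, E) = -(3 + 4) = -7)
u(G) = -5*G + 2*G*(-6 + G) (u(G) = -5*G + (-6 + G)*(2*G) = -5*G + 2*G*(-6 + G))
-4167 + u(Q(-5, p(-5 + 2))) = -4167 - 7*(-17 + 2*(-7)) = -4167 - 7*(-17 - 14) = -4167 - 7*(-31) = -4167 + 217 = -3950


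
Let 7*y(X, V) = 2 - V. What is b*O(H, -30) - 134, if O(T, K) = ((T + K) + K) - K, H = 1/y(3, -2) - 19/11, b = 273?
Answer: -365983/44 ≈ -8317.8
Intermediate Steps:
y(X, V) = 2/7 - V/7 (y(X, V) = (2 - V)/7 = 2/7 - V/7)
H = 1/44 (H = 1/(2/7 - ⅐*(-2)) - 19/11 = 1/(2/7 + 2/7) - 19*1/11 = 1/(4/7) - 19/11 = 1*(7/4) - 19/11 = 7/4 - 19/11 = 1/44 ≈ 0.022727)
O(T, K) = K + T (O(T, K) = ((K + T) + K) - K = (T + 2*K) - K = K + T)
b*O(H, -30) - 134 = 273*(-30 + 1/44) - 134 = 273*(-1319/44) - 134 = -360087/44 - 134 = -365983/44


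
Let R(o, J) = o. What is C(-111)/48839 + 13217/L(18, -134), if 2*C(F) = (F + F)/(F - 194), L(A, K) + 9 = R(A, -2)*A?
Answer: 5625116548/134063055 ≈ 41.959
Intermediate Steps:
L(A, K) = -9 + A**2 (L(A, K) = -9 + A*A = -9 + A**2)
C(F) = F/(-194 + F) (C(F) = ((F + F)/(F - 194))/2 = ((2*F)/(-194 + F))/2 = (2*F/(-194 + F))/2 = F/(-194 + F))
C(-111)/48839 + 13217/L(18, -134) = -111/(-194 - 111)/48839 + 13217/(-9 + 18**2) = -111/(-305)*(1/48839) + 13217/(-9 + 324) = -111*(-1/305)*(1/48839) + 13217/315 = (111/305)*(1/48839) + 13217*(1/315) = 111/14895895 + 13217/315 = 5625116548/134063055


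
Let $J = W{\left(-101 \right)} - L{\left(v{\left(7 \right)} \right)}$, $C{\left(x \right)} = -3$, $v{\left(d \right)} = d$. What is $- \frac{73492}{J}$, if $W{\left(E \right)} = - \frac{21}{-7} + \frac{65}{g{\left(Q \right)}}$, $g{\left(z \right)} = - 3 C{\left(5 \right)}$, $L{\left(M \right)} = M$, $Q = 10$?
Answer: $- \frac{661428}{29} \approx -22808.0$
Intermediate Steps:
$g{\left(z \right)} = 9$ ($g{\left(z \right)} = \left(-3\right) \left(-3\right) = 9$)
$W{\left(E \right)} = \frac{92}{9}$ ($W{\left(E \right)} = - \frac{21}{-7} + \frac{65}{9} = \left(-21\right) \left(- \frac{1}{7}\right) + 65 \cdot \frac{1}{9} = 3 + \frac{65}{9} = \frac{92}{9}$)
$J = \frac{29}{9}$ ($J = \frac{92}{9} - 7 = \frac{29}{9} \approx 3.2222$)
$- \frac{73492}{J} = - \frac{73492}{\frac{29}{9}} = \left(-73492\right) \frac{9}{29} = - \frac{661428}{29}$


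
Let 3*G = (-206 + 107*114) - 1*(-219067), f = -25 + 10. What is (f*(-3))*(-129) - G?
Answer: -248474/3 ≈ -82825.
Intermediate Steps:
f = -15
G = 231059/3 (G = ((-206 + 107*114) - 1*(-219067))/3 = ((-206 + 12198) + 219067)/3 = (11992 + 219067)/3 = (1/3)*231059 = 231059/3 ≈ 77020.)
(f*(-3))*(-129) - G = -15*(-3)*(-129) - 1*231059/3 = 45*(-129) - 231059/3 = -5805 - 231059/3 = -248474/3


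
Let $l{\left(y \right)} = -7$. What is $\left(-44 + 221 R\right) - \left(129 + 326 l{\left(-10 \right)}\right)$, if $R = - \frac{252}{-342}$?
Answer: $\frac{43165}{19} \approx 2271.8$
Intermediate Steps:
$R = \frac{14}{19}$ ($R = \left(-252\right) \left(- \frac{1}{342}\right) = \frac{14}{19} \approx 0.73684$)
$\left(-44 + 221 R\right) - \left(129 + 326 l{\left(-10 \right)}\right) = \left(-44 + 221 \cdot \frac{14}{19}\right) - -2153 = \left(-44 + \frac{3094}{19}\right) + \left(-129 + 2282\right) = \frac{2258}{19} + 2153 = \frac{43165}{19}$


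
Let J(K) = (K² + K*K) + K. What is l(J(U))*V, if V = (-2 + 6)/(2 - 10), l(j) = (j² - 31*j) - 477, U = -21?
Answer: -714153/2 ≈ -3.5708e+5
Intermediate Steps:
J(K) = K + 2*K² (J(K) = (K² + K²) + K = 2*K² + K = K + 2*K²)
l(j) = -477 + j² - 31*j
V = -½ (V = 4/(-8) = 4*(-⅛) = -½ ≈ -0.50000)
l(J(U))*V = (-477 + (-21*(1 + 2*(-21)))² - (-651)*(1 + 2*(-21)))*(-½) = (-477 + (-21*(1 - 42))² - (-651)*(1 - 42))*(-½) = (-477 + (-21*(-41))² - (-651)*(-41))*(-½) = (-477 + 861² - 31*861)*(-½) = (-477 + 741321 - 26691)*(-½) = 714153*(-½) = -714153/2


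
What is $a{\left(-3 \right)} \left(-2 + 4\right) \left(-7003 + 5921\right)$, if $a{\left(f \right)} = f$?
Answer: $6492$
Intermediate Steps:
$a{\left(-3 \right)} \left(-2 + 4\right) \left(-7003 + 5921\right) = - 3 \left(-2 + 4\right) \left(-7003 + 5921\right) = \left(-3\right) 2 \left(-1082\right) = \left(-6\right) \left(-1082\right) = 6492$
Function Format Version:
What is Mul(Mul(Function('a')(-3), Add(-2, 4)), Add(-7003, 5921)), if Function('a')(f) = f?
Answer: 6492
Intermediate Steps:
Mul(Mul(Function('a')(-3), Add(-2, 4)), Add(-7003, 5921)) = Mul(Mul(-3, Add(-2, 4)), Add(-7003, 5921)) = Mul(Mul(-3, 2), -1082) = Mul(-6, -1082) = 6492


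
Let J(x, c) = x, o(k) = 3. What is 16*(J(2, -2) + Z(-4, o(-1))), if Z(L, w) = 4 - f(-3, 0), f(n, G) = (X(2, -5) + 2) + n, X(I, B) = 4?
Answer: 48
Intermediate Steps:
f(n, G) = 6 + n (f(n, G) = (4 + 2) + n = 6 + n)
Z(L, w) = 1 (Z(L, w) = 4 - (6 - 3) = 4 - 1*3 = 4 - 3 = 1)
16*(J(2, -2) + Z(-4, o(-1))) = 16*(2 + 1) = 16*3 = 48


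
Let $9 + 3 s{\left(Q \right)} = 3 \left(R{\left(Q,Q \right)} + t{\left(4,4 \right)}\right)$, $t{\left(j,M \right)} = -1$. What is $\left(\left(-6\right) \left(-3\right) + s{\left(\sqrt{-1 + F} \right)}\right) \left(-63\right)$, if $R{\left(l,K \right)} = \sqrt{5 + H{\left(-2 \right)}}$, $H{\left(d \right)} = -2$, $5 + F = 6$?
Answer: $-882 - 63 \sqrt{3} \approx -991.12$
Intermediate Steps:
$F = 1$ ($F = -5 + 6 = 1$)
$R{\left(l,K \right)} = \sqrt{3}$ ($R{\left(l,K \right)} = \sqrt{5 - 2} = \sqrt{3}$)
$s{\left(Q \right)} = -4 + \sqrt{3}$ ($s{\left(Q \right)} = -3 + \frac{3 \left(\sqrt{3} - 1\right)}{3} = -3 + \frac{3 \left(-1 + \sqrt{3}\right)}{3} = -3 + \frac{-3 + 3 \sqrt{3}}{3} = -3 - \left(1 - \sqrt{3}\right) = -4 + \sqrt{3}$)
$\left(\left(-6\right) \left(-3\right) + s{\left(\sqrt{-1 + F} \right)}\right) \left(-63\right) = \left(\left(-6\right) \left(-3\right) - \left(4 - \sqrt{3}\right)\right) \left(-63\right) = \left(18 - \left(4 - \sqrt{3}\right)\right) \left(-63\right) = \left(14 + \sqrt{3}\right) \left(-63\right) = -882 - 63 \sqrt{3}$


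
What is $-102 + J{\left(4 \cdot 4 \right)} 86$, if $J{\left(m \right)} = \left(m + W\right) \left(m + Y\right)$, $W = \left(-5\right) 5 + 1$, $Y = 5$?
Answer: $-14550$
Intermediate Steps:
$W = -24$ ($W = -25 + 1 = -24$)
$J{\left(m \right)} = \left(-24 + m\right) \left(5 + m\right)$ ($J{\left(m \right)} = \left(m - 24\right) \left(m + 5\right) = \left(-24 + m\right) \left(5 + m\right)$)
$-102 + J{\left(4 \cdot 4 \right)} 86 = -102 + \left(-120 + \left(4 \cdot 4\right)^{2} - 19 \cdot 4 \cdot 4\right) 86 = -102 + \left(-120 + 16^{2} - 304\right) 86 = -102 + \left(-120 + 256 - 304\right) 86 = -102 - 14448 = -14550$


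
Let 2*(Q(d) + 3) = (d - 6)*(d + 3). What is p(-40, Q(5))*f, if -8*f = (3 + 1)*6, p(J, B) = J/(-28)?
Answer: -30/7 ≈ -4.2857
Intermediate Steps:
Q(d) = -3 + (-6 + d)*(3 + d)/2 (Q(d) = -3 + ((d - 6)*(d + 3))/2 = -3 + ((-6 + d)*(3 + d))/2 = -3 + (-6 + d)*(3 + d)/2)
p(J, B) = -J/28 (p(J, B) = J*(-1/28) = -J/28)
f = -3 (f = -(3 + 1)*6/8 = -6/2 = -1/8*24 = -3)
p(-40, Q(5))*f = -1/28*(-40)*(-3) = (10/7)*(-3) = -30/7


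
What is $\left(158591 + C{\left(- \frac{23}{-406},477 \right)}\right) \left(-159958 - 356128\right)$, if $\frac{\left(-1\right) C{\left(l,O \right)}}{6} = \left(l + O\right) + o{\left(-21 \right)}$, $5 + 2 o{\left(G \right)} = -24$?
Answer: $- \frac{16324098993794}{203} \approx -8.0414 \cdot 10^{10}$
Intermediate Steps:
$o{\left(G \right)} = - \frac{29}{2}$ ($o{\left(G \right)} = - \frac{5}{2} + \frac{1}{2} \left(-24\right) = - \frac{5}{2} - 12 = - \frac{29}{2}$)
$C{\left(l,O \right)} = 87 - 6 O - 6 l$ ($C{\left(l,O \right)} = - 6 \left(\left(l + O\right) - \frac{29}{2}\right) = - 6 \left(\left(O + l\right) - \frac{29}{2}\right) = - 6 \left(- \frac{29}{2} + O + l\right) = 87 - 6 O - 6 l$)
$\left(158591 + C{\left(- \frac{23}{-406},477 \right)}\right) \left(-159958 - 356128\right) = \left(158591 - \left(2775 + 6 \left(-23\right) \frac{1}{-406}\right)\right) \left(-159958 - 356128\right) = \left(158591 - \left(2775 + 6 \left(-23\right) \left(- \frac{1}{406}\right)\right)\right) \left(-159958 - 356128\right) = \left(158591 - \frac{563394}{203}\right) \left(-159958 - 356128\right) = \left(158591 - \frac{563394}{203}\right) \left(-516086\right) = \frac{31630579}{203} \left(-516086\right) = - \frac{16324098993794}{203}$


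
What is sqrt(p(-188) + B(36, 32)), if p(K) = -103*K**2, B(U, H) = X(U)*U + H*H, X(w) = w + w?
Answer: 4*I*sqrt(227301) ≈ 1907.0*I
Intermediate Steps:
X(w) = 2*w
B(U, H) = H**2 + 2*U**2 (B(U, H) = (2*U)*U + H*H = 2*U**2 + H**2 = H**2 + 2*U**2)
sqrt(p(-188) + B(36, 32)) = sqrt(-103*(-188)**2 + (32**2 + 2*36**2)) = sqrt(-103*35344 + (1024 + 2*1296)) = sqrt(-3640432 + (1024 + 2592)) = sqrt(-3640432 + 3616) = sqrt(-3636816) = 4*I*sqrt(227301)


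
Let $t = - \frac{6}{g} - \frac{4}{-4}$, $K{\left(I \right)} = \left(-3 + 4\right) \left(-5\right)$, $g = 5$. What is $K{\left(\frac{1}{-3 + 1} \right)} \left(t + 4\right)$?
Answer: $-19$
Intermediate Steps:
$K{\left(I \right)} = -5$ ($K{\left(I \right)} = 1 \left(-5\right) = -5$)
$t = - \frac{1}{5}$ ($t = - \frac{6}{5} - \frac{4}{-4} = \left(-6\right) \frac{1}{5} - -1 = - \frac{6}{5} + 1 = - \frac{1}{5} \approx -0.2$)
$K{\left(\frac{1}{-3 + 1} \right)} \left(t + 4\right) = - 5 \left(- \frac{1}{5} + 4\right) = \left(-5\right) \frac{19}{5} = -19$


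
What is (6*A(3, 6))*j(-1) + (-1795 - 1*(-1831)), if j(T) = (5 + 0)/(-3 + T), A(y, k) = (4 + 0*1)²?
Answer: -84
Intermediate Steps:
A(y, k) = 16 (A(y, k) = (4 + 0)² = 4² = 16)
j(T) = 5/(-3 + T)
(6*A(3, 6))*j(-1) + (-1795 - 1*(-1831)) = (6*16)*(5/(-3 - 1)) + (-1795 - 1*(-1831)) = 96*(5/(-4)) + (-1795 + 1831) = 96*(5*(-¼)) + 36 = 96*(-5/4) + 36 = -120 + 36 = -84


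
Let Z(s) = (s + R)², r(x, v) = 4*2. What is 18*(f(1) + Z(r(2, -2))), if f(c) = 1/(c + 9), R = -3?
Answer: 2259/5 ≈ 451.80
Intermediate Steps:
f(c) = 1/(9 + c)
r(x, v) = 8
Z(s) = (-3 + s)² (Z(s) = (s - 3)² = (-3 + s)²)
18*(f(1) + Z(r(2, -2))) = 18*(1/(9 + 1) + (-3 + 8)²) = 18*(1/10 + 5²) = 18*(⅒ + 25) = 18*(251/10) = 2259/5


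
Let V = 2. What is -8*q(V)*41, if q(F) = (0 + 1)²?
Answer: -328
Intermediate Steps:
q(F) = 1 (q(F) = 1² = 1)
-8*q(V)*41 = -8*1*41 = -8*41 = -328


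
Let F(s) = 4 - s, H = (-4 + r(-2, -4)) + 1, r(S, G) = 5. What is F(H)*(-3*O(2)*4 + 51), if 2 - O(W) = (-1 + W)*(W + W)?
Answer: 150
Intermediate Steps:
O(W) = 2 - 2*W*(-1 + W) (O(W) = 2 - (-1 + W)*(W + W) = 2 - (-1 + W)*2*W = 2 - 2*W*(-1 + W))
H = 2 (H = (-4 + 5) + 1 = 1 + 1 = 2)
F(H)*(-3*O(2)*4 + 51) = (4 - 1*2)*(-3*(2 - 2*2² + 2*2)*4 + 51) = (4 - 2)*(-3*(2 - 2*4 + 4)*4 + 51) = 2*(-3*(2 - 8 + 4)*4 + 51) = 2*(-3*(-2)*4 + 51) = 2*(6*4 + 51) = 2*(24 + 51) = 2*75 = 150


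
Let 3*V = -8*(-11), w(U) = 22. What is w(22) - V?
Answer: -22/3 ≈ -7.3333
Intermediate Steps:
V = 88/3 (V = (-8*(-11))/3 = (1/3)*88 = 88/3 ≈ 29.333)
w(22) - V = 22 - 1*88/3 = 22 - 88/3 = -22/3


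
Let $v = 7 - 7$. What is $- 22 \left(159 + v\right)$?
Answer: $-3498$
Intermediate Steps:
$v = 0$
$- 22 \left(159 + v\right) = - 22 \left(159 + 0\right) = \left(-22\right) 159 = -3498$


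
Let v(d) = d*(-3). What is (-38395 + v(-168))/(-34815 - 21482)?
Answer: 37891/56297 ≈ 0.67306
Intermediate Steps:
v(d) = -3*d
(-38395 + v(-168))/(-34815 - 21482) = (-38395 - 3*(-168))/(-34815 - 21482) = (-38395 + 504)/(-56297) = -37891*(-1/56297) = 37891/56297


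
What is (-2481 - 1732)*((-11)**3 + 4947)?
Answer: -15234208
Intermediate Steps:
(-2481 - 1732)*((-11)**3 + 4947) = -4213*(-1331 + 4947) = -4213*3616 = -15234208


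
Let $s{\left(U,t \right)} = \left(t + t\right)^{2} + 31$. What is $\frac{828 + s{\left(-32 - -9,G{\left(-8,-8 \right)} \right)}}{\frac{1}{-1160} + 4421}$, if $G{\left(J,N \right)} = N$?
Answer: $\frac{1293400}{5128359} \approx 0.25221$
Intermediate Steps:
$s{\left(U,t \right)} = 31 + 4 t^{2}$ ($s{\left(U,t \right)} = \left(2 t\right)^{2} + 31 = 4 t^{2} + 31 = 31 + 4 t^{2}$)
$\frac{828 + s{\left(-32 - -9,G{\left(-8,-8 \right)} \right)}}{\frac{1}{-1160} + 4421} = \frac{828 + \left(31 + 4 \left(-8\right)^{2}\right)}{\frac{1}{-1160} + 4421} = \frac{828 + \left(31 + 4 \cdot 64\right)}{- \frac{1}{1160} + 4421} = \frac{828 + \left(31 + 256\right)}{\frac{5128359}{1160}} = \left(828 + 287\right) \frac{1160}{5128359} = 1115 \cdot \frac{1160}{5128359} = \frac{1293400}{5128359}$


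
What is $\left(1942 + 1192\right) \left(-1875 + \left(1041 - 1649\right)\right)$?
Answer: $-7781722$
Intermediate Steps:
$\left(1942 + 1192\right) \left(-1875 + \left(1041 - 1649\right)\right) = 3134 \left(-1875 - 608\right) = 3134 \left(-2483\right) = -7781722$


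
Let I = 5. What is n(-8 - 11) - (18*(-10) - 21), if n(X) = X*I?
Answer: 106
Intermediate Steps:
n(X) = 5*X (n(X) = X*5 = 5*X)
n(-8 - 11) - (18*(-10) - 21) = 5*(-8 - 11) - (18*(-10) - 21) = 5*(-19) - (-180 - 21) = -95 - 1*(-201) = -95 + 201 = 106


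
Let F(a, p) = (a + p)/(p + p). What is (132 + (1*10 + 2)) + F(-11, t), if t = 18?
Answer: 5191/36 ≈ 144.19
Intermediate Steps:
F(a, p) = (a + p)/(2*p) (F(a, p) = (a + p)/((2*p)) = (a + p)*(1/(2*p)) = (a + p)/(2*p))
(132 + (1*10 + 2)) + F(-11, t) = (132 + (1*10 + 2)) + (½)*(-11 + 18)/18 = (132 + (10 + 2)) + (½)*(1/18)*7 = (132 + 12) + 7/36 = 144 + 7/36 = 5191/36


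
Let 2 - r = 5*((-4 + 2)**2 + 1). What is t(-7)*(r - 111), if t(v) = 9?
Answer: -1206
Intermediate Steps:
r = -23 (r = 2 - 5*((-4 + 2)**2 + 1) = 2 - 5*((-2)**2 + 1) = 2 - 5*(4 + 1) = 2 - 5*5 = 2 - 1*25 = 2 - 25 = -23)
t(-7)*(r - 111) = 9*(-23 - 111) = 9*(-134) = -1206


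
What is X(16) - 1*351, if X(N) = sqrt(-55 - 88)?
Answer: -351 + I*sqrt(143) ≈ -351.0 + 11.958*I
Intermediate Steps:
X(N) = I*sqrt(143) (X(N) = sqrt(-143) = I*sqrt(143))
X(16) - 1*351 = I*sqrt(143) - 1*351 = I*sqrt(143) - 351 = -351 + I*sqrt(143)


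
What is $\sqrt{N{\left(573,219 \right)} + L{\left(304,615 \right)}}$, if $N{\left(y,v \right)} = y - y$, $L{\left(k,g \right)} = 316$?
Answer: $2 \sqrt{79} \approx 17.776$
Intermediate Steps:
$N{\left(y,v \right)} = 0$
$\sqrt{N{\left(573,219 \right)} + L{\left(304,615 \right)}} = \sqrt{0 + 316} = \sqrt{316} = 2 \sqrt{79}$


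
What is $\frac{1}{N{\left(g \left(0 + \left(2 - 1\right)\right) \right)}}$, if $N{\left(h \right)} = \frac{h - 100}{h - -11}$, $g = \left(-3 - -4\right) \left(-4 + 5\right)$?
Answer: $- \frac{4}{33} \approx -0.12121$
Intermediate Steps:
$g = 1$ ($g = \left(-3 + 4\right) 1 = 1 \cdot 1 = 1$)
$N{\left(h \right)} = \frac{-100 + h}{11 + h}$ ($N{\left(h \right)} = \frac{-100 + h}{h + 11} = \frac{-100 + h}{11 + h}$)
$\frac{1}{N{\left(g \left(0 + \left(2 - 1\right)\right) \right)}} = \frac{1}{\frac{1}{11 + 1 \left(0 + \left(2 - 1\right)\right)} \left(-100 + 1 \left(0 + \left(2 - 1\right)\right)\right)} = \frac{1}{\frac{1}{11 + 1 \left(0 + 1\right)} \left(-100 + 1 \left(0 + 1\right)\right)} = \frac{1}{\frac{1}{11 + 1 \cdot 1} \left(-100 + 1 \cdot 1\right)} = \frac{1}{\frac{1}{11 + 1} \left(-100 + 1\right)} = \frac{1}{\frac{1}{12} \left(-99\right)} = \frac{1}{- \frac{33}{4}} = - \frac{4}{33}$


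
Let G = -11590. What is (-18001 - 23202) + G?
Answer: -52793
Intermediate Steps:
(-18001 - 23202) + G = (-18001 - 23202) - 11590 = -41203 - 11590 = -52793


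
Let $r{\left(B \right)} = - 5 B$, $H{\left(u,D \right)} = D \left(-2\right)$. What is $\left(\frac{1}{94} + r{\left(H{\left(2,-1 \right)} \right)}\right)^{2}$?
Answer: $\frac{881721}{8836} \approx 99.787$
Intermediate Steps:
$H{\left(u,D \right)} = - 2 D$
$\left(\frac{1}{94} + r{\left(H{\left(2,-1 \right)} \right)}\right)^{2} = \left(\frac{1}{94} - 5 \left(\left(-2\right) \left(-1\right)\right)\right)^{2} = \left(\frac{1}{94} - 10\right)^{2} = \left(- \frac{939}{94}\right)^{2} = \frac{881721}{8836}$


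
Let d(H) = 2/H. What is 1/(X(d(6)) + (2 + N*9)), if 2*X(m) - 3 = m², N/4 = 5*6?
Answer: 9/9752 ≈ 0.00092289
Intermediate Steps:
N = 120 (N = 4*(5*6) = 4*30 = 120)
X(m) = 3/2 + m²/2
1/(X(d(6)) + (2 + N*9)) = 1/((3/2 + (2/6)²/2) + (2 + 120*9)) = 1/((3/2 + (2*(⅙))²/2) + (2 + 1080)) = 1/((3/2 + (⅓)²/2) + 1082) = 1/((3/2 + (½)*(⅑)) + 1082) = 1/((3/2 + 1/18) + 1082) = 1/(14/9 + 1082) = 1/(9752/9) = 9/9752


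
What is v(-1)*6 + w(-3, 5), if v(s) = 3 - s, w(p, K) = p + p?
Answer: 18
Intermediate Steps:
w(p, K) = 2*p
v(-1)*6 + w(-3, 5) = (3 - 1*(-1))*6 + 2*(-3) = (3 + 1)*6 - 6 = 4*6 - 6 = 24 - 6 = 18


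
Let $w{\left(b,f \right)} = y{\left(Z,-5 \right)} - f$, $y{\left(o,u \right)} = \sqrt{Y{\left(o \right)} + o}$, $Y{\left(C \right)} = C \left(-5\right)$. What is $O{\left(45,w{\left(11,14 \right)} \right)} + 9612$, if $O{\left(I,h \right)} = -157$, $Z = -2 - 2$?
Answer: $9455$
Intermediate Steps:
$Z = -4$ ($Z = -2 - 2 = -4$)
$Y{\left(C \right)} = - 5 C$
$y{\left(o,u \right)} = 2 \sqrt{- o}$ ($y{\left(o,u \right)} = \sqrt{- 5 o + o} = \sqrt{- 4 o} = 2 \sqrt{- o}$)
$w{\left(b,f \right)} = 4 - f$ ($w{\left(b,f \right)} = 2 \sqrt{\left(-1\right) \left(-4\right)} - f = 2 \sqrt{4} - f = 2 \cdot 2 - f = 4 - f$)
$O{\left(45,w{\left(11,14 \right)} \right)} + 9612 = -157 + 9612 = 9455$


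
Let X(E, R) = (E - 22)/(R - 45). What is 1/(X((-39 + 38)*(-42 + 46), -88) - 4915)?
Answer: -133/653669 ≈ -0.00020347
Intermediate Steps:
X(E, R) = (-22 + E)/(-45 + R)
1/(X((-39 + 38)*(-42 + 46), -88) - 4915) = 1/((-22 + (-39 + 38)*(-42 + 46))/(-45 - 88) - 4915) = 1/((-22 - 1*4)/(-133) - 4915) = 1/(-(-22 - 4)/133 - 4915) = 1/(-1/133*(-26) - 4915) = 1/(26/133 - 4915) = 1/(-653669/133) = -133/653669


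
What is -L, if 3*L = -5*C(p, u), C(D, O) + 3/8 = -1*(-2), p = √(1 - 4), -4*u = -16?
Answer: 65/24 ≈ 2.7083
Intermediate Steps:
u = 4 (u = -¼*(-16) = 4)
p = I*√3 (p = √(-3) = I*√3 ≈ 1.732*I)
C(D, O) = 13/8 (C(D, O) = -3/8 - 1*(-2) = -3/8 + 2 = 13/8)
L = -65/24 (L = (-5*13/8)/3 = (⅓)*(-65/8) = -65/24 ≈ -2.7083)
-L = -1*(-65/24) = 65/24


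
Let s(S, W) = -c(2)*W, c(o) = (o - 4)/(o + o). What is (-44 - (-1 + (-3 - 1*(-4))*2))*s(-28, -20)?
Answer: 450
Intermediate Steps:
c(o) = (-4 + o)/(2*o) (c(o) = (-4 + o)/((2*o)) = (-4 + o)*(1/(2*o)) = (-4 + o)/(2*o))
s(S, W) = W/2 (s(S, W) = -(½)*(-4 + 2)/2*W = -(½)*(½)*(-2)*W = -(-1)*W/2 = W/2)
(-44 - (-1 + (-3 - 1*(-4))*2))*s(-28, -20) = (-44 - (-1 + (-3 - 1*(-4))*2))*((½)*(-20)) = (-44 - (-1 + (-3 + 4)*2))*(-10) = (-44 - (-1 + 1*2))*(-10) = (-44 - (-1 + 2))*(-10) = (-44 - 1*1)*(-10) = (-44 - 1)*(-10) = -45*(-10) = 450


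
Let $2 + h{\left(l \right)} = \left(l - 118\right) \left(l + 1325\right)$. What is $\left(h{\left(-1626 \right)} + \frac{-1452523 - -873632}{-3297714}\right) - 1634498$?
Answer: $- \frac{3658997776093}{3297714} \approx -1.1096 \cdot 10^{6}$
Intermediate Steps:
$h{\left(l \right)} = -2 + \left(-118 + l\right) \left(1325 + l\right)$ ($h{\left(l \right)} = -2 + \left(l - 118\right) \left(l + 1325\right) = -2 + \left(-118 + l\right) \left(1325 + l\right)$)
$\left(h{\left(-1626 \right)} + \frac{-1452523 - -873632}{-3297714}\right) - 1634498 = \left(\left(-156352 + \left(-1626\right)^{2} + 1207 \left(-1626\right)\right) + \frac{-1452523 - -873632}{-3297714}\right) - 1634498 = \left(\left(-156352 + 2643876 - 1962582\right) + \left(-1452523 + 873632\right) \left(- \frac{1}{3297714}\right)\right) - 1634498 = \left(524942 - - \frac{578891}{3297714}\right) - 1634498 = \left(524942 + \frac{578891}{3297714}\right) - 1634498 = \frac{1731109161479}{3297714} - 1634498 = - \frac{3658997776093}{3297714}$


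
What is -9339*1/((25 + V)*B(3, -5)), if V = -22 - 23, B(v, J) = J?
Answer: -9339/100 ≈ -93.390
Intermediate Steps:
V = -45
-9339*1/((25 + V)*B(3, -5)) = -9339*(-1/(5*(25 - 45))) = -9339/((-5*(-20))) = -9339/100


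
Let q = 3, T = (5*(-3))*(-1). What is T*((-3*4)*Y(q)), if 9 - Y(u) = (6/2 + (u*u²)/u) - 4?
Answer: -180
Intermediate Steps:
T = 15 (T = -15*(-1) = 15)
Y(u) = 10 - u² (Y(u) = 9 - ((6/2 + (u*u²)/u) - 4) = 9 - ((6*(½) + u³/u) - 4) = 9 - ((3 + u²) - 4) = 9 - (-1 + u²) = 9 + (1 - u²) = 10 - u²)
T*((-3*4)*Y(q)) = 15*((-3*4)*(10 - 1*3²)) = 15*(-12*(10 - 1*9)) = 15*(-12*(10 - 9)) = 15*(-12*1) = 15*(-12) = -180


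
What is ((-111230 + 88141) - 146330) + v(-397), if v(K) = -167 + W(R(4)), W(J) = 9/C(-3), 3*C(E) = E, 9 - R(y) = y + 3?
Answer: -169595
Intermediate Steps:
R(y) = 6 - y (R(y) = 9 - (y + 3) = 9 - (3 + y) = 9 + (-3 - y) = 6 - y)
C(E) = E/3
W(J) = -9 (W(J) = 9/(((1/3)*(-3))) = 9/(-1) = 9*(-1) = -9)
v(K) = -176 (v(K) = -167 - 9 = -176)
((-111230 + 88141) - 146330) + v(-397) = ((-111230 + 88141) - 146330) - 176 = (-23089 - 146330) - 176 = -169419 - 176 = -169595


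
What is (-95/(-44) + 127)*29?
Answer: 164807/44 ≈ 3745.6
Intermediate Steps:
(-95/(-44) + 127)*29 = (-95*(-1/44) + 127)*29 = (95/44 + 127)*29 = (5683/44)*29 = 164807/44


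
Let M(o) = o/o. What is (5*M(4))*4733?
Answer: 23665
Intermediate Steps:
M(o) = 1
(5*M(4))*4733 = (5*1)*4733 = 5*4733 = 23665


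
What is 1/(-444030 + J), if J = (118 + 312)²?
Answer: -1/259130 ≈ -3.8591e-6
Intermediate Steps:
J = 184900 (J = 430² = 184900)
1/(-444030 + J) = 1/(-444030 + 184900) = 1/(-259130) = -1/259130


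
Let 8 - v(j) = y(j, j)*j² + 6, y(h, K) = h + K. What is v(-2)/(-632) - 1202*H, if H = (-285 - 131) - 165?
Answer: 220682383/316 ≈ 6.9836e+5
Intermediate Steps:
H = -581 (H = -416 - 165 = -581)
y(h, K) = K + h
v(j) = 2 - 2*j³ (v(j) = 8 - ((j + j)*j² + 6) = 8 - ((2*j)*j² + 6) = 8 - (2*j³ + 6) = 8 - (6 + 2*j³) = 8 + (-6 - 2*j³) = 2 - 2*j³)
v(-2)/(-632) - 1202*H = (2 - 2*(-2)³)/(-632) - 1202*(-581) = (2 - 2*(-8))*(-1/632) + 698362 = (2 + 16)*(-1/632) + 698362 = 18*(-1/632) + 698362 = -9/316 + 698362 = 220682383/316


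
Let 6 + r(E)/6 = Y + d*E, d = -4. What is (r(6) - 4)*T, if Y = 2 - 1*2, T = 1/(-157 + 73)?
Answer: 46/21 ≈ 2.1905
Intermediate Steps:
T = -1/84 (T = 1/(-84) = -1/84 ≈ -0.011905)
Y = 0 (Y = 2 - 2 = 0)
r(E) = -36 - 24*E (r(E) = -36 + 6*(0 - 4*E) = -36 + 6*(-4*E) = -36 - 24*E)
(r(6) - 4)*T = ((-36 - 24*6) - 4)*(-1/84) = ((-36 - 144) - 4)*(-1/84) = (-180 - 4)*(-1/84) = -184*(-1/84) = 46/21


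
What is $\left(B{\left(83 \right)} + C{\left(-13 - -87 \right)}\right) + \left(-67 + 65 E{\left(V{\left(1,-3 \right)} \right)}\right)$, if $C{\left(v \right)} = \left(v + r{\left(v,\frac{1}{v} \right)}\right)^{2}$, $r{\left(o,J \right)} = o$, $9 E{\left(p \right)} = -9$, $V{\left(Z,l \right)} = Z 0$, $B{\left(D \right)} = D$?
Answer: $21855$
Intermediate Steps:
$V{\left(Z,l \right)} = 0$
$E{\left(p \right)} = -1$ ($E{\left(p \right)} = \frac{1}{9} \left(-9\right) = -1$)
$C{\left(v \right)} = 4 v^{2}$ ($C{\left(v \right)} = \left(v + v\right)^{2} = \left(2 v\right)^{2} = 4 v^{2}$)
$\left(B{\left(83 \right)} + C{\left(-13 - -87 \right)}\right) + \left(-67 + 65 E{\left(V{\left(1,-3 \right)} \right)}\right) = \left(83 + 4 \left(-13 - -87\right)^{2}\right) + \left(-67 + 65 \left(-1\right)\right) = \left(83 + 4 \left(-13 + 87\right)^{2}\right) - 132 = \left(83 + 4 \cdot 74^{2}\right) - 132 = \left(83 + 4 \cdot 5476\right) - 132 = \left(83 + 21904\right) - 132 = 21987 - 132 = 21855$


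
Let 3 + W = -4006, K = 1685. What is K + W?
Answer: -2324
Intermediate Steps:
W = -4009 (W = -3 - 4006 = -4009)
K + W = 1685 - 4009 = -2324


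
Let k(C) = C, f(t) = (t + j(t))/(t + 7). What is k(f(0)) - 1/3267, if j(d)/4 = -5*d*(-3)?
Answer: -1/3267 ≈ -0.00030609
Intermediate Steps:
j(d) = 60*d (j(d) = 4*(-5*d*(-3)) = 4*(15*d) = 60*d)
f(t) = 61*t/(7 + t) (f(t) = (t + 60*t)/(t + 7) = (61*t)/(7 + t) = 61*t/(7 + t))
k(f(0)) - 1/3267 = 61*0/(7 + 0) - 1/3267 = 61*0/7 - 1*1/3267 = 61*0*(⅐) - 1/3267 = 0 - 1/3267 = -1/3267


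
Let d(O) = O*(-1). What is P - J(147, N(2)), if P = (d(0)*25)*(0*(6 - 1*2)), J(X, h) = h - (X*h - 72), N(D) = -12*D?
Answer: -3576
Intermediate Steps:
d(O) = -O
J(X, h) = 72 + h - X*h (J(X, h) = h - (-72 + X*h) = h + (72 - X*h) = 72 + h - X*h)
P = 0 (P = (-1*0*25)*(0*(6 - 1*2)) = (0*25)*(0*(6 - 2)) = 0*(0*4) = 0*0 = 0)
P - J(147, N(2)) = 0 - (72 - 12*2 - 1*147*(-12*2)) = 0 - (72 - 24 - 1*147*(-24)) = 0 - (72 - 24 + 3528) = 0 - 1*3576 = 0 - 3576 = -3576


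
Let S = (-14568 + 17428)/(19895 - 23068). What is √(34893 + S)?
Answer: √351291171817/3173 ≈ 186.79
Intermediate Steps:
S = -2860/3173 (S = 2860/(-3173) = 2860*(-1/3173) = -2860/3173 ≈ -0.90135)
√(34893 + S) = √(34893 - 2860/3173) = √(110712629/3173) = √351291171817/3173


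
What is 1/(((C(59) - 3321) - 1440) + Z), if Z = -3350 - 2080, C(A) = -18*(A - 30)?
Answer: -1/10713 ≈ -9.3344e-5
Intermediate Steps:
C(A) = 540 - 18*A (C(A) = -18*(-30 + A) = 540 - 18*A)
Z = -5430
1/(((C(59) - 3321) - 1440) + Z) = 1/((((540 - 18*59) - 3321) - 1440) - 5430) = 1/((((540 - 1062) - 3321) - 1440) - 5430) = 1/(((-522 - 3321) - 1440) - 5430) = 1/((-3843 - 1440) - 5430) = 1/(-5283 - 5430) = 1/(-10713) = -1/10713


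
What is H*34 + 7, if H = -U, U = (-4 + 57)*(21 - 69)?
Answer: 86503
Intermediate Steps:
U = -2544 (U = 53*(-48) = -2544)
H = 2544 (H = -1*(-2544) = 2544)
H*34 + 7 = 2544*34 + 7 = 86496 + 7 = 86503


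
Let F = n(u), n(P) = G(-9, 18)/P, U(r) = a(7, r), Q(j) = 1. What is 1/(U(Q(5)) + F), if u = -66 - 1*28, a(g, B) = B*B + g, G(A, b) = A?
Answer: 94/761 ≈ 0.12352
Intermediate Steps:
a(g, B) = g + B**2 (a(g, B) = B**2 + g = g + B**2)
U(r) = 7 + r**2
u = -94 (u = -66 - 28 = -94)
n(P) = -9/P
F = 9/94 (F = -9/(-94) = -9*(-1/94) = 9/94 ≈ 0.095745)
1/(U(Q(5)) + F) = 1/((7 + 1**2) + 9/94) = 1/((7 + 1) + 9/94) = 1/(8 + 9/94) = 1/(761/94) = 94/761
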